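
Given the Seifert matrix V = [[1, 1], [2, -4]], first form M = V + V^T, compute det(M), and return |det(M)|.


Step 1: Form V + V^T where V = [[1, 1], [2, -4]]
  V^T = [[1, 2], [1, -4]]
  V + V^T = [[2, 3], [3, -8]]
Step 2: det(V + V^T) = 2*(-8) - 3*3
  = -16 - 9 = -25
Step 3: Knot determinant = |det(V + V^T)| = |-25| = 25

25


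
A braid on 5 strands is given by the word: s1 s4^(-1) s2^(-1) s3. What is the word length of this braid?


The word length counts the number of generators (including inverses).
Listing each generator: s1, s4^(-1), s2^(-1), s3
There are 4 generators in this braid word.

4


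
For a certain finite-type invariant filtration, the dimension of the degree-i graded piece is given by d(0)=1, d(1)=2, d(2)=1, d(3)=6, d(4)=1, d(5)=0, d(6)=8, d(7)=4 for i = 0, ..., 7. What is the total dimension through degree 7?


Total dimension = d(0) + d(1) + ... + d(7)
= 1 + 2 + 1 + 6 + 1 + 0 + 8 + 4
= 23

23


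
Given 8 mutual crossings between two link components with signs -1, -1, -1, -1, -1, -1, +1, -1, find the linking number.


Step 1: Count positive crossings: 1
Step 2: Count negative crossings: 7
Step 3: Sum of signs = 1 - 7 = -6
Step 4: Linking number = sum/2 = -6/2 = -3

-3


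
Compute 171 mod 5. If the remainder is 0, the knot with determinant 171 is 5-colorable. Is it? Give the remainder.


Step 1: A knot is p-colorable if and only if p divides its determinant.
Step 2: Compute 171 mod 5.
171 = 34 * 5 + 1
Step 3: 171 mod 5 = 1
Step 4: The knot is 5-colorable: no

1


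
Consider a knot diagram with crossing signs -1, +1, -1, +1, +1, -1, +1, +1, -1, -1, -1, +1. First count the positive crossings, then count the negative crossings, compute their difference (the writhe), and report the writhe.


Step 1: Count positive crossings (+1).
Positive crossings: 6
Step 2: Count negative crossings (-1).
Negative crossings: 6
Step 3: Writhe = (positive) - (negative)
w = 6 - 6 = 0
Step 4: |w| = 0, and w is zero

0


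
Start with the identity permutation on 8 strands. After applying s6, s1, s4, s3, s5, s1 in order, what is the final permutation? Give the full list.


Starting with identity [1, 2, 3, 4, 5, 6, 7, 8].
Apply generators in sequence:
  After s6: [1, 2, 3, 4, 5, 7, 6, 8]
  After s1: [2, 1, 3, 4, 5, 7, 6, 8]
  After s4: [2, 1, 3, 5, 4, 7, 6, 8]
  After s3: [2, 1, 5, 3, 4, 7, 6, 8]
  After s5: [2, 1, 5, 3, 7, 4, 6, 8]
  After s1: [1, 2, 5, 3, 7, 4, 6, 8]
Final permutation: [1, 2, 5, 3, 7, 4, 6, 8]

[1, 2, 5, 3, 7, 4, 6, 8]


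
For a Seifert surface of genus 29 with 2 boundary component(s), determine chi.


chi = 2 - 2g - b
= 2 - 2*29 - 2
= 2 - 58 - 2 = -58

-58


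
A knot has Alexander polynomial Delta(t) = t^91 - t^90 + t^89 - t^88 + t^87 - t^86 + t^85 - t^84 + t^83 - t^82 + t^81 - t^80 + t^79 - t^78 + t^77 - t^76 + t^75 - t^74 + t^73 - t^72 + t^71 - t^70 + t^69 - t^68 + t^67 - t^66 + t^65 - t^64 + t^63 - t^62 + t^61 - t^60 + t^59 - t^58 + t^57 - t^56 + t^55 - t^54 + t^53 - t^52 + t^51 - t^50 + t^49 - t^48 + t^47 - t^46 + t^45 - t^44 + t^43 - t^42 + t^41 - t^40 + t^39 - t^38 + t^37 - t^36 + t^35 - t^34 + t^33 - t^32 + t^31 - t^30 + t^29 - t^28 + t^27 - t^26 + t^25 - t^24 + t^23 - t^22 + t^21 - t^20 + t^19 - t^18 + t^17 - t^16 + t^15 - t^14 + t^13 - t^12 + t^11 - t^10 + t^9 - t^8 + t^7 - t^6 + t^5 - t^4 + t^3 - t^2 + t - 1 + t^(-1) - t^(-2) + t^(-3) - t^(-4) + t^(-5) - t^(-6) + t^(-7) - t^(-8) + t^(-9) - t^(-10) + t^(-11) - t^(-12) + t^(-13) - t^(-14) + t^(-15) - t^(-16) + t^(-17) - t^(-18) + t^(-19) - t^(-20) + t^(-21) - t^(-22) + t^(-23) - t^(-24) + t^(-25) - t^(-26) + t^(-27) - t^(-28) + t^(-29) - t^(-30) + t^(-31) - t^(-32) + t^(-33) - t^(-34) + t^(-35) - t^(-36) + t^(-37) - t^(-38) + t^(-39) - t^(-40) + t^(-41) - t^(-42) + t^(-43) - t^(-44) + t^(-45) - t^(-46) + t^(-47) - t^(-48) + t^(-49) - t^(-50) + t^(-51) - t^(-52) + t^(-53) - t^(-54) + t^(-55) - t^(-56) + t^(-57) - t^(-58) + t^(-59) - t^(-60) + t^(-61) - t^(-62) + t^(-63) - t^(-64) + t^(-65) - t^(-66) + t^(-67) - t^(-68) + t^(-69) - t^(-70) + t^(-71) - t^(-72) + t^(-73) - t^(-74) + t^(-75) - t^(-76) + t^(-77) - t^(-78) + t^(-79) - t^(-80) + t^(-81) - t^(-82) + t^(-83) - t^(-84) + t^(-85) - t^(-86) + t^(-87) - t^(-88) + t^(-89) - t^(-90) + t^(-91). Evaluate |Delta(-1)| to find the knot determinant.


Step 1: The polynomial has 183 terms with alternating signs, exponents from 91 down to -91.
Step 2: Substitute t = -1. The i-th term has coefficient (-1)^i and exponent (m-i),
  so its value is (-1)^i * (-1)^(m-i) = (-1)^m = -1 for every i.
Step 3: All 183 terms equal -1, so Delta(-1) = 183 * (-1) = -183
Step 4: |Delta(-1)| = 183

183


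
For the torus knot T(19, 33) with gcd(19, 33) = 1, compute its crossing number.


For a torus knot T(p, q) with gcd(p,q)=1,
the crossing number is min(p*(q-1), q*(p-1)).
p*(q-1) = 19*32 = 608
q*(p-1) = 33*18 = 594
min(608, 594) = 594

594


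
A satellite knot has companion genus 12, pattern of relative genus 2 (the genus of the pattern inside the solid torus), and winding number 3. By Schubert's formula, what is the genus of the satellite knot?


Schubert: g(satellite) = g_rel(pattern) + |winding| * g(companion),
where g_rel(pattern) is the genus of the pattern relative to the solid torus.
= 2 + 3 * 12
= 2 + 36 = 38

38


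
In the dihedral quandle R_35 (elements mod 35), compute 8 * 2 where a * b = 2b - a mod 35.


8 * 2 = 2*2 - 8 mod 35
= 4 - 8 mod 35
= -4 mod 35 = 31

31


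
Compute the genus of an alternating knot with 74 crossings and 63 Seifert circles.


For alternating knots, g = (c - s + 1)/2.
= (74 - 63 + 1)/2
= 12/2 = 6

6


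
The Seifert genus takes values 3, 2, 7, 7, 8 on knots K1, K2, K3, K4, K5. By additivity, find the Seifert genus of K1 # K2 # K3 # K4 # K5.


The Seifert genus is additive under connected sum.
Seifert genus(K1 # K2 # K3 # K4 # K5) = (3) + (2) + (7) + (7) + (8)
= 27

27


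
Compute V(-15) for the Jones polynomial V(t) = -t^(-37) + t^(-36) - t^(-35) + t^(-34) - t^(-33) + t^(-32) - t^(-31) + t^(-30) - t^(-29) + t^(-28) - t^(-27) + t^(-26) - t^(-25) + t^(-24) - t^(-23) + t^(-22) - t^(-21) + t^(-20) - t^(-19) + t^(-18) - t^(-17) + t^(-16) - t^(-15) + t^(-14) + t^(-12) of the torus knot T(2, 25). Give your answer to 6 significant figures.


Substituting t = -15 into V(t) = -t^(-37) + t^(-36) - t^(-35) + t^(-34) - t^(-33) + t^(-32) - t^(-31) + t^(-30) - t^(-29) + t^(-28) - t^(-27) + t^(-26) - t^(-25) + t^(-24) - t^(-23) + t^(-22) - t^(-21) + t^(-20) - t^(-19) + t^(-18) - t^(-17) + t^(-16) - t^(-15) + t^(-14) + t^(-12):
  (-)t^(-37) = 3.05227e-44
  (+)t^(-36) = 4.57841e-43
  (-)t^(-35) = 6.86761e-42
  (+)t^(-34) = 1.03014e-40
  (-)t^(-33) = 1.54521e-39
  (+)t^(-32) = 2.31782e-38
  (-)t^(-31) = 3.47673e-37
  (+)t^(-30) = 5.2151e-36
  (-)t^(-29) = 7.82264e-35
  (+)t^(-28) = 1.1734e-33
  (-)t^(-27) = 1.76009e-32
  (+)t^(-26) = 2.64014e-31
  (-)t^(-25) = 3.96021e-30
  (+)t^(-24) = 5.94032e-29
  (-)t^(-23) = 8.91048e-28
  (+)t^(-22) = 1.33657e-26
  (-)t^(-21) = 2.00486e-25
  (+)t^(-20) = 3.00729e-24
  (-)t^(-19) = 4.51093e-23
  (+)t^(-18) = 6.76639e-22
  (-)t^(-17) = 1.01496e-20
  (+)t^(-16) = 1.52244e-19
  (-)t^(-15) = 2.28366e-18
  (+)t^(-14) = 3.42549e-17
  (+)t^(-12) = 7.70735e-15
Sum = (3.05227e-44) + (4.57841e-43) + (6.86761e-42) + (1.03014e-40) + (1.54521e-39) + (2.31782e-38) + (3.47673e-37) + (5.2151e-36) + (7.82264e-35) + (1.1734e-33) + (1.76009e-32) + (2.64014e-31) + (3.96021e-30) + (5.94032e-29) + (8.91048e-28) + (1.33657e-26) + (2.00486e-25) + (3.00729e-24) + (4.51093e-23) + (6.76639e-22) + (1.01496e-20) + (1.52244e-19) + (2.28366e-18) + (3.42549e-17) + (7.70735e-15)
= 7.74404828e-15
Rounded to 6 significant figures: 7.74405e-15

7.74405e-15


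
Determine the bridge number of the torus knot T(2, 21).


The bridge number of T(p,q) is min(p,q).
min(2, 21) = 2

2


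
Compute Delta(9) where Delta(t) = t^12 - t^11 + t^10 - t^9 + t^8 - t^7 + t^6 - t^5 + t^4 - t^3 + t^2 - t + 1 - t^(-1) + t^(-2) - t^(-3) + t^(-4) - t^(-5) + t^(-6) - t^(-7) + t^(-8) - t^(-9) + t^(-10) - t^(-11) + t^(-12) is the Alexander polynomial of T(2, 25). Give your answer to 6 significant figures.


Substituting t = 9 into Delta(t) = t^12 - t^11 + t^10 - t^9 + t^8 - t^7 + t^6 - t^5 + t^4 - t^3 + t^2 - t + 1 - t^(-1) + t^(-2) - t^(-3) + t^(-4) - t^(-5) + t^(-6) - t^(-7) + t^(-8) - t^(-9) + t^(-10) - t^(-11) + t^(-12):
Term values: (282429536481) + (-31381059609) + (3486784401) + (-387420489) + (43046721) + (-4782969) + (531441) + (-59049) + (6561) + (-729) + (81) + (-9) + (1) + (-0.111111) + (0.0123457) + (-0.00137174) + (0.000152416) + (-1.69351e-05) + (1.88168e-06) + (-2.09075e-07) + (2.32306e-08) + (-2.58117e-09) + (2.86797e-10) + (-3.18664e-11) + (3.54071e-12)
Sum = 2.541865828e+11
Rounded to 6 significant figures: 2.54187e+11

2.54187e+11


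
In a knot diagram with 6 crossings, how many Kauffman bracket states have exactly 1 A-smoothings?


We choose which 1 of 6 crossings get A-smoothings.
C(6, 1) = 6! / (1! * 5!)
= 6

6


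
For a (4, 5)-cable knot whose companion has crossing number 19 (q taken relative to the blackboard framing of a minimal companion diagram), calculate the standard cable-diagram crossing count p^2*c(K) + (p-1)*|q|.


Step 1: Each of the c(K) crossings of the companion diagram becomes p*p = p^2 crossings among the p parallel strands, and each of the |q| twists s_1 s_2 ... s_(p-1) adds (p-1) crossings.
  Crossings = p^2 * c(K) + (p-1)*|q|
Step 2: = 4^2 * 19 + (4-1)*5
Step 3: = 16*19 + 3*5
Step 4: = 304 + 15 = 319

319


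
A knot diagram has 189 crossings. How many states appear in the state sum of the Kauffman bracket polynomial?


Each crossing contributes 2 choices (A-smoothing or B-smoothing).
Total states = 2^189 = 784637716923335095479473677900958302012794430558004314112

784637716923335095479473677900958302012794430558004314112


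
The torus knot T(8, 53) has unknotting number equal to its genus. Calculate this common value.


For a torus knot T(p,q), both the unknotting number and genus equal (p-1)(q-1)/2.
= (8-1)(53-1)/2
= 7*52/2
= 364/2 = 182

182


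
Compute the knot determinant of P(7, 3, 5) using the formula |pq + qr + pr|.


Step 1: Compute pq + qr + pr.
pq = 7*3 = 21
qr = 3*5 = 15
pr = 7*5 = 35
pq + qr + pr = 21 + 15 + 35 = 71
Step 2: Take absolute value.
det(P(7,3,5)) = |71| = 71

71


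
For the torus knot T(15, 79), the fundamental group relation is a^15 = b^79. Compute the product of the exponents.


The relation is a^15 = b^79.
Product of exponents = 15 * 79
= 1185

1185


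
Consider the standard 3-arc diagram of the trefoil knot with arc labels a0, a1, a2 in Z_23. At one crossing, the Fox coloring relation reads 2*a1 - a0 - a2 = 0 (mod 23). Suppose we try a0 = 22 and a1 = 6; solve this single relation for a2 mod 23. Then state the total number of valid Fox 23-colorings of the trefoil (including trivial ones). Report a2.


Step 1: Apply the given crossing relation 2*a1 - a0 - a2 = 0 (mod 23).
  a2 = 2*a1 - a0 mod 23
  a2 = 2*6 - 22 mod 23
  a2 = 12 - 22 mod 23
  a2 = -10 mod 23 = 13
Step 2: The trefoil has determinant 3.
  Number of Fox p-colorings (p prime) is p^2 if p = 3, else p.
  Since 23 does not divide 3, only trivial (constant) colorings exist.
  (So the trial a0 = 22, a1 = 6 with a0 != a1 does NOT extend to a valid coloring of the whole trefoil: the other two crossing relations require 3*(a1 - a0) = 0 (mod 23), which fails.)
  Total colorings = 23
Step 3: a2 = 13, total Fox 23-colorings = 23

13


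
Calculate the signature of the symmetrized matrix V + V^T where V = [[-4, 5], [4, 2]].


Step 1: V + V^T = [[-8, 9], [9, 4]]
Step 2: trace = -4, det = -113
Step 3: Discriminant = (-4)^2 - 4*(-113) = 468
Step 4: Eigenvalues: 8.81665, -12.8167
Step 5: Signature = (# positive eigenvalues) - (# negative eigenvalues) = 0

0


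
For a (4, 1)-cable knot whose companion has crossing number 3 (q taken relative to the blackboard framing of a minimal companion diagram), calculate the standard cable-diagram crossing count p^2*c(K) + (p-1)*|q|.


Step 1: Each of the c(K) crossings of the companion diagram becomes p*p = p^2 crossings among the p parallel strands, and each of the |q| twists s_1 s_2 ... s_(p-1) adds (p-1) crossings.
  Crossings = p^2 * c(K) + (p-1)*|q|
Step 2: = 4^2 * 3 + (4-1)*1
Step 3: = 16*3 + 3*1
Step 4: = 48 + 3 = 51

51


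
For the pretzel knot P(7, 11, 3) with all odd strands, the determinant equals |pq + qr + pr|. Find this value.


Step 1: Compute pq + qr + pr.
pq = 7*11 = 77
qr = 11*3 = 33
pr = 7*3 = 21
pq + qr + pr = 77 + 33 + 21 = 131
Step 2: Take absolute value.
det(P(7,11,3)) = |131| = 131

131


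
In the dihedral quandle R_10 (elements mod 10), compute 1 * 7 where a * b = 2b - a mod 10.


1 * 7 = 2*7 - 1 mod 10
= 14 - 1 mod 10
= 13 mod 10 = 3

3


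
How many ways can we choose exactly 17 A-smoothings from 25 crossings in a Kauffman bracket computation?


We choose which 17 of 25 crossings get A-smoothings.
C(25, 17) = 25! / (17! * 8!)
= 1081575

1081575


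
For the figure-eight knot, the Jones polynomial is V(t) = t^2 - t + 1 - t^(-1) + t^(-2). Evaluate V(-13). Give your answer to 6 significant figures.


Substituting t = -13 into V(t) = t^2 - t + 1 - t^(-1) + t^(-2):
  (+)t^(2) = 169
  (-)t^(1) = 13
  (+)t^(0) = 1
  (-)t^(-1) = 0.0769231
  (+)t^(-2) = 0.00591716
Sum = (169) + (13) + (1) + (0.0769231) + (0.00591716)
= 183.0828402
Rounded to 6 significant figures: 183.083

183.083


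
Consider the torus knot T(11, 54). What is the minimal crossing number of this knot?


For a torus knot T(p, q) with gcd(p,q)=1,
the crossing number is min(p*(q-1), q*(p-1)).
p*(q-1) = 11*53 = 583
q*(p-1) = 54*10 = 540
min(583, 540) = 540

540


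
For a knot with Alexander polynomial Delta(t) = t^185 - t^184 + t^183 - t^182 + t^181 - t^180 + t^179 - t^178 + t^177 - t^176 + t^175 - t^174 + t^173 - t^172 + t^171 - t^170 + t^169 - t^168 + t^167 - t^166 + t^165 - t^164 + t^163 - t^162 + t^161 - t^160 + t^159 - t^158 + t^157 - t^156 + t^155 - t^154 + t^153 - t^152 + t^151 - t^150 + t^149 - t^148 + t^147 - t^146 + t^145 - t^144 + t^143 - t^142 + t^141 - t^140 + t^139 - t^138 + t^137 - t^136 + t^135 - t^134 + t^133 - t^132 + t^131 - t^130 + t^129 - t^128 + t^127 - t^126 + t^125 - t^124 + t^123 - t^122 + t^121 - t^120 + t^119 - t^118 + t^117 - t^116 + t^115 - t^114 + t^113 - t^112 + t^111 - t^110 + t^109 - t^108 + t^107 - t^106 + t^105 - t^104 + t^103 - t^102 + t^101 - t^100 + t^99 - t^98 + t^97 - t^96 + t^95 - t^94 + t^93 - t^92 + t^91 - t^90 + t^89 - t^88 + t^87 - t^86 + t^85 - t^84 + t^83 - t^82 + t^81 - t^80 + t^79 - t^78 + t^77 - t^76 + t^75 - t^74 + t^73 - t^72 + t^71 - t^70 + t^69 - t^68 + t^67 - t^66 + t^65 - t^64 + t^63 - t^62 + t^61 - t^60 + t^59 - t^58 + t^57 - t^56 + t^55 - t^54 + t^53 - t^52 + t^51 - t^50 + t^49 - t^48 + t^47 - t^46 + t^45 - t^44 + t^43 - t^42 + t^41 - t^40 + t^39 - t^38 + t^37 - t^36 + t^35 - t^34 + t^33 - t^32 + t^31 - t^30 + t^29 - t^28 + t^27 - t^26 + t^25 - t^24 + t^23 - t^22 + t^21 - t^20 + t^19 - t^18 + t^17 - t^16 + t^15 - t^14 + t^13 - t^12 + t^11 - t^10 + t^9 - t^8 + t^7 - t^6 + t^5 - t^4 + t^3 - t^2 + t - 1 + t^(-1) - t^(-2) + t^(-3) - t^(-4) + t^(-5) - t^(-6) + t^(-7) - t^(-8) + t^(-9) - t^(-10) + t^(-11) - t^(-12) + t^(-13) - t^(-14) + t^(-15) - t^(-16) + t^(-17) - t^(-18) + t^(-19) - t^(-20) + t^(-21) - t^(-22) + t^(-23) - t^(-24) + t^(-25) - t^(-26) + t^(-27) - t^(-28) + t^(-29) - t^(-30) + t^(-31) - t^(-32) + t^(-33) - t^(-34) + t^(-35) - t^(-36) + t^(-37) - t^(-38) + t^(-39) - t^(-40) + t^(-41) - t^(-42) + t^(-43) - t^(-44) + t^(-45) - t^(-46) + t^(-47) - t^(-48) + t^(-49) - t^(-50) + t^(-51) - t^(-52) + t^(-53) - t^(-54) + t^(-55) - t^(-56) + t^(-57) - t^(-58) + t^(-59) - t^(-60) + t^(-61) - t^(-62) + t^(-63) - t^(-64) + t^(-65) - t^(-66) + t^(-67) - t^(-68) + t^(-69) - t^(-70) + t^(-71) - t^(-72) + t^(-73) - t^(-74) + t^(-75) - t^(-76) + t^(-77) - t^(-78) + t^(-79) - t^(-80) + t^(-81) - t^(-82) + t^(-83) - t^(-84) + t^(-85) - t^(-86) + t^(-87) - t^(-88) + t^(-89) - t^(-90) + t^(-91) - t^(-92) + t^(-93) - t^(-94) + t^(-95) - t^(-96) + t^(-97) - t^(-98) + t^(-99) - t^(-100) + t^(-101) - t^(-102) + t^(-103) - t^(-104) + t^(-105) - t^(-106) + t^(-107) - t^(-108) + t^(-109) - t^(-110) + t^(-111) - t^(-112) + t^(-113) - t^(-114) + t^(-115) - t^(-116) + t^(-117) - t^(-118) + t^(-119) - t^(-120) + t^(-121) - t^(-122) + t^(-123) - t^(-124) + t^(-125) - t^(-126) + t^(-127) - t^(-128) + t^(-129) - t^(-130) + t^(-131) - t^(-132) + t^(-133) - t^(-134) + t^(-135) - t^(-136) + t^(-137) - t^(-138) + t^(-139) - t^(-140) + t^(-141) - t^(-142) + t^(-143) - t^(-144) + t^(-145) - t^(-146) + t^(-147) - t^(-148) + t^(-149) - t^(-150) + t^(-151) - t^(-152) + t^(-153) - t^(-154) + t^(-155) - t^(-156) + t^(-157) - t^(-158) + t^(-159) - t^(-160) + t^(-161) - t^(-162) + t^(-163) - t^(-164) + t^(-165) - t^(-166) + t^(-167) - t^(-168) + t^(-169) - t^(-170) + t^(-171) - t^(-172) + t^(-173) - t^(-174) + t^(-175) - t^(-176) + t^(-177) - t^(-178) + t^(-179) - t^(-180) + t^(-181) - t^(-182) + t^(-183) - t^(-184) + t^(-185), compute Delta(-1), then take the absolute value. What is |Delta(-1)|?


Step 1: The polynomial has 371 terms with alternating signs, exponents from 185 down to -185.
Step 2: Substitute t = -1. The i-th term has coefficient (-1)^i and exponent (m-i),
  so its value is (-1)^i * (-1)^(m-i) = (-1)^m = -1 for every i.
Step 3: All 371 terms equal -1, so Delta(-1) = 371 * (-1) = -371
Step 4: |Delta(-1)| = 371

371


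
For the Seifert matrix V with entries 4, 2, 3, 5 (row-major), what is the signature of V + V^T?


Step 1: V + V^T = [[8, 5], [5, 10]]
Step 2: trace = 18, det = 55
Step 3: Discriminant = 18^2 - 4*55 = 104
Step 4: Eigenvalues: 14.099, 3.90098
Step 5: Signature = (# positive eigenvalues) - (# negative eigenvalues) = 2

2


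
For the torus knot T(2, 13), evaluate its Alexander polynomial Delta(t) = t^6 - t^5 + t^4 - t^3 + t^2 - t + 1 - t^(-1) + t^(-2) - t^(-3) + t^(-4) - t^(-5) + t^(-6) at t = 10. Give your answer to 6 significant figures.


Substituting t = 10 into Delta(t) = t^6 - t^5 + t^4 - t^3 + t^2 - t + 1 - t^(-1) + t^(-2) - t^(-3) + t^(-4) - t^(-5) + t^(-6):
Term values: (1000000) + (-100000) + (10000) + (-1000) + (100) + (-10) + (1) + (-0.1) + (0.01) + (-0.001) + (0.0001) + (-1e-05) + (1e-06)
Sum = 909090.9091
Rounded to 6 significant figures: 909091

909091


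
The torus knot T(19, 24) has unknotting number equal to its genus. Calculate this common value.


For a torus knot T(p,q), both the unknotting number and genus equal (p-1)(q-1)/2.
= (19-1)(24-1)/2
= 18*23/2
= 414/2 = 207

207


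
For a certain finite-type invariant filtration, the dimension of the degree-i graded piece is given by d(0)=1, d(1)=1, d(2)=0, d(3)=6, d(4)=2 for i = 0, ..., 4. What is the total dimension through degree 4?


Total dimension = d(0) + d(1) + ... + d(4)
= 1 + 1 + 0 + 6 + 2
= 10

10


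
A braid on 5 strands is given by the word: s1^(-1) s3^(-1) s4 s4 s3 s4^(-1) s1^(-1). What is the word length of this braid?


The word length counts the number of generators (including inverses).
Listing each generator: s1^(-1), s3^(-1), s4, s4, s3, s4^(-1), s1^(-1)
There are 7 generators in this braid word.

7


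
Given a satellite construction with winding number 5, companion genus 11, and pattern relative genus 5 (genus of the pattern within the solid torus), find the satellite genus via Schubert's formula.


Schubert: g(satellite) = g_rel(pattern) + |winding| * g(companion),
where g_rel(pattern) is the genus of the pattern relative to the solid torus.
= 5 + 5 * 11
= 5 + 55 = 60

60


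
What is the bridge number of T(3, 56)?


The bridge number of T(p,q) is min(p,q).
min(3, 56) = 3

3


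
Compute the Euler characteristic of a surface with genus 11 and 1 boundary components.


chi = 2 - 2g - b
= 2 - 2*11 - 1
= 2 - 22 - 1 = -21

-21


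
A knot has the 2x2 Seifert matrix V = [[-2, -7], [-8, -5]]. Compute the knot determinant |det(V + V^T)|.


Step 1: Form V + V^T where V = [[-2, -7], [-8, -5]]
  V^T = [[-2, -8], [-7, -5]]
  V + V^T = [[-4, -15], [-15, -10]]
Step 2: det(V + V^T) = (-4)*(-10) - (-15)*(-15)
  = 40 - 225 = -185
Step 3: Knot determinant = |det(V + V^T)| = |-185| = 185

185


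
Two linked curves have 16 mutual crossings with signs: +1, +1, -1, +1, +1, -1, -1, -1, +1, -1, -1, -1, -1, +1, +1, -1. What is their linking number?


Step 1: Count positive crossings: 7
Step 2: Count negative crossings: 9
Step 3: Sum of signs = 7 - 9 = -2
Step 4: Linking number = sum/2 = -2/2 = -1

-1


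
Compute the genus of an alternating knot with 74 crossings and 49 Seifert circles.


For alternating knots, g = (c - s + 1)/2.
= (74 - 49 + 1)/2
= 26/2 = 13

13


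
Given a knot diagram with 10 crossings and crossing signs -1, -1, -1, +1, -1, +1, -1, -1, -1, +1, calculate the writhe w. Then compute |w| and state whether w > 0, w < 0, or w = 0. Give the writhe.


Step 1: Count positive crossings (+1).
Positive crossings: 3
Step 2: Count negative crossings (-1).
Negative crossings: 7
Step 3: Writhe = (positive) - (negative)
w = 3 - 7 = -4
Step 4: |w| = 4, and w is negative

-4


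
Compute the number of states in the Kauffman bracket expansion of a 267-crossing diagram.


Each crossing contributes 2 choices (A-smoothing or B-smoothing).
Total states = 2^267 = 237142198758023568227473377297792835283496928595231875152809132048206089502588928

237142198758023568227473377297792835283496928595231875152809132048206089502588928


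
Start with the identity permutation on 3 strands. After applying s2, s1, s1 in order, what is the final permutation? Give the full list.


Starting with identity [1, 2, 3].
Apply generators in sequence:
  After s2: [1, 3, 2]
  After s1: [3, 1, 2]
  After s1: [1, 3, 2]
Final permutation: [1, 3, 2]

[1, 3, 2]


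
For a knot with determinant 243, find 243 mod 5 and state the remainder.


Step 1: A knot is p-colorable if and only if p divides its determinant.
Step 2: Compute 243 mod 5.
243 = 48 * 5 + 3
Step 3: 243 mod 5 = 3
Step 4: The knot is 5-colorable: no

3


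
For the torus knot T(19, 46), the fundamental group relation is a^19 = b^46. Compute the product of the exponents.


The relation is a^19 = b^46.
Product of exponents = 19 * 46
= 874

874


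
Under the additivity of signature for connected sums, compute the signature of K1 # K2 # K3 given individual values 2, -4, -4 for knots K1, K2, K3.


The signature is additive under connected sum.
signature(K1 # K2 # K3) = (2) + (-4) + (-4)
= -6

-6


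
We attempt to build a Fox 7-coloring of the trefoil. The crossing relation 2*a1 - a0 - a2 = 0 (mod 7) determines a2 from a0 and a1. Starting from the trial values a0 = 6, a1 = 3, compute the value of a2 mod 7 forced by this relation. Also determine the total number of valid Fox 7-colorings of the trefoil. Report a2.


Step 1: Apply the given crossing relation 2*a1 - a0 - a2 = 0 (mod 7).
  a2 = 2*a1 - a0 mod 7
  a2 = 2*3 - 6 mod 7
  a2 = 6 - 6 mod 7
  a2 = 0 mod 7 = 0
Step 2: The trefoil has determinant 3.
  Number of Fox p-colorings (p prime) is p^2 if p = 3, else p.
  Since 7 does not divide 3, only trivial (constant) colorings exist.
  (So the trial a0 = 6, a1 = 3 with a0 != a1 does NOT extend to a valid coloring of the whole trefoil: the other two crossing relations require 3*(a1 - a0) = 0 (mod 7), which fails.)
  Total colorings = 7
Step 3: a2 = 0, total Fox 7-colorings = 7

0


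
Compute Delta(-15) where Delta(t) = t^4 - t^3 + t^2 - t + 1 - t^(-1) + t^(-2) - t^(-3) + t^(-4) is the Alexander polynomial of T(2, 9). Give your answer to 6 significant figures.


Substituting t = -15 into Delta(t) = t^4 - t^3 + t^2 - t + 1 - t^(-1) + t^(-2) - t^(-3) + t^(-4):
Term values: (50625) + (3375) + (225) + (15) + (1) + (0.0666667) + (0.00444444) + (0.000296296) + (1.97531e-05)
Sum = 54241.07143
Rounded to 6 significant figures: 54241.1

54241.1


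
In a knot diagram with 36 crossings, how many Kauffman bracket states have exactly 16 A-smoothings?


We choose which 16 of 36 crossings get A-smoothings.
C(36, 16) = 36! / (16! * 20!)
= 7307872110

7307872110


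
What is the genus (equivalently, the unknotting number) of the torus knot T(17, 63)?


For a torus knot T(p,q), both the unknotting number and genus equal (p-1)(q-1)/2.
= (17-1)(63-1)/2
= 16*62/2
= 992/2 = 496

496


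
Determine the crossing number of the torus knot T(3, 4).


For a torus knot T(p, q) with gcd(p,q)=1,
the crossing number is min(p*(q-1), q*(p-1)).
p*(q-1) = 3*3 = 9
q*(p-1) = 4*2 = 8
min(9, 8) = 8

8


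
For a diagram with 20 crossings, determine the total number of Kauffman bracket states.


Each crossing contributes 2 choices (A-smoothing or B-smoothing).
Total states = 2^20 = 1048576

1048576


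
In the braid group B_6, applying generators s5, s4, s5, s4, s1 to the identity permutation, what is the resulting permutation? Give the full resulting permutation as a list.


Starting with identity [1, 2, 3, 4, 5, 6].
Apply generators in sequence:
  After s5: [1, 2, 3, 4, 6, 5]
  After s4: [1, 2, 3, 6, 4, 5]
  After s5: [1, 2, 3, 6, 5, 4]
  After s4: [1, 2, 3, 5, 6, 4]
  After s1: [2, 1, 3, 5, 6, 4]
Final permutation: [2, 1, 3, 5, 6, 4]

[2, 1, 3, 5, 6, 4]


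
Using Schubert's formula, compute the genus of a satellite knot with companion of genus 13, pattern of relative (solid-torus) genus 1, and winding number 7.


Schubert: g(satellite) = g_rel(pattern) + |winding| * g(companion),
where g_rel(pattern) is the genus of the pattern relative to the solid torus.
= 1 + 7 * 13
= 1 + 91 = 92

92


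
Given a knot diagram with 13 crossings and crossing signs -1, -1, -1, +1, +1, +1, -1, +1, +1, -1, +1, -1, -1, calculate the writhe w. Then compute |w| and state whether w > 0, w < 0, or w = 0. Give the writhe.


Step 1: Count positive crossings (+1).
Positive crossings: 6
Step 2: Count negative crossings (-1).
Negative crossings: 7
Step 3: Writhe = (positive) - (negative)
w = 6 - 7 = -1
Step 4: |w| = 1, and w is negative

-1


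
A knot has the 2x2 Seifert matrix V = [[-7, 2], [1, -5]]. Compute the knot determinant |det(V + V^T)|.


Step 1: Form V + V^T where V = [[-7, 2], [1, -5]]
  V^T = [[-7, 1], [2, -5]]
  V + V^T = [[-14, 3], [3, -10]]
Step 2: det(V + V^T) = (-14)*(-10) - 3*3
  = 140 - 9 = 131
Step 3: Knot determinant = |det(V + V^T)| = |131| = 131

131


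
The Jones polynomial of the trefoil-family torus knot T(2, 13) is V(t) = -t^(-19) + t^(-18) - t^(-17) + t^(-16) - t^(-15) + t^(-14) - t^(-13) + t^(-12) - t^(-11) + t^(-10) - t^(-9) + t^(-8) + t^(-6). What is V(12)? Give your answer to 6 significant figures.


Substituting t = 12 into V(t) = -t^(-19) + t^(-18) - t^(-17) + t^(-16) - t^(-15) + t^(-14) - t^(-13) + t^(-12) - t^(-11) + t^(-10) - t^(-9) + t^(-8) + t^(-6):
  (-)t^(-19) = -3.13009e-21
  (+)t^(-18) = 3.7561e-20
  (-)t^(-17) = -4.50732e-19
  (+)t^(-16) = 5.40879e-18
  (-)t^(-15) = -6.49055e-17
  (+)t^(-14) = 7.78866e-16
  (-)t^(-13) = -9.34639e-15
  (+)t^(-12) = 1.12157e-13
  (-)t^(-11) = -1.34588e-12
  (+)t^(-10) = 1.61506e-11
  (-)t^(-9) = -1.93807e-10
  (+)t^(-8) = 2.32568e-09
  (+)t^(-6) = 3.34898e-07
Sum = (-3.13009e-21) + (3.7561e-20) + (-4.50732e-19) + (5.40879e-18) + (-6.49055e-17) + (7.78866e-16) + (-9.34639e-15) + (1.12157e-13) + (-1.34588e-12) + (1.61506e-11) + (-1.93807e-10) + (2.32568e-09) + (3.34898e-07)
= 3.370447586e-07
Rounded to 6 significant figures: 3.37045e-07

3.37045e-07


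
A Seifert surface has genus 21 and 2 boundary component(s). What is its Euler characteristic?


chi = 2 - 2g - b
= 2 - 2*21 - 2
= 2 - 42 - 2 = -42

-42


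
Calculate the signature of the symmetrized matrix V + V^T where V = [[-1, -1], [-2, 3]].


Step 1: V + V^T = [[-2, -3], [-3, 6]]
Step 2: trace = 4, det = -21
Step 3: Discriminant = 4^2 - 4*(-21) = 100
Step 4: Eigenvalues: 7, -3
Step 5: Signature = (# positive eigenvalues) - (# negative eigenvalues) = 0

0


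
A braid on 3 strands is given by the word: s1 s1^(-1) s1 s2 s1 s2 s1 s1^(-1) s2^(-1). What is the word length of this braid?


The word length counts the number of generators (including inverses).
Listing each generator: s1, s1^(-1), s1, s2, s1, s2, s1, s1^(-1), s2^(-1)
There are 9 generators in this braid word.

9


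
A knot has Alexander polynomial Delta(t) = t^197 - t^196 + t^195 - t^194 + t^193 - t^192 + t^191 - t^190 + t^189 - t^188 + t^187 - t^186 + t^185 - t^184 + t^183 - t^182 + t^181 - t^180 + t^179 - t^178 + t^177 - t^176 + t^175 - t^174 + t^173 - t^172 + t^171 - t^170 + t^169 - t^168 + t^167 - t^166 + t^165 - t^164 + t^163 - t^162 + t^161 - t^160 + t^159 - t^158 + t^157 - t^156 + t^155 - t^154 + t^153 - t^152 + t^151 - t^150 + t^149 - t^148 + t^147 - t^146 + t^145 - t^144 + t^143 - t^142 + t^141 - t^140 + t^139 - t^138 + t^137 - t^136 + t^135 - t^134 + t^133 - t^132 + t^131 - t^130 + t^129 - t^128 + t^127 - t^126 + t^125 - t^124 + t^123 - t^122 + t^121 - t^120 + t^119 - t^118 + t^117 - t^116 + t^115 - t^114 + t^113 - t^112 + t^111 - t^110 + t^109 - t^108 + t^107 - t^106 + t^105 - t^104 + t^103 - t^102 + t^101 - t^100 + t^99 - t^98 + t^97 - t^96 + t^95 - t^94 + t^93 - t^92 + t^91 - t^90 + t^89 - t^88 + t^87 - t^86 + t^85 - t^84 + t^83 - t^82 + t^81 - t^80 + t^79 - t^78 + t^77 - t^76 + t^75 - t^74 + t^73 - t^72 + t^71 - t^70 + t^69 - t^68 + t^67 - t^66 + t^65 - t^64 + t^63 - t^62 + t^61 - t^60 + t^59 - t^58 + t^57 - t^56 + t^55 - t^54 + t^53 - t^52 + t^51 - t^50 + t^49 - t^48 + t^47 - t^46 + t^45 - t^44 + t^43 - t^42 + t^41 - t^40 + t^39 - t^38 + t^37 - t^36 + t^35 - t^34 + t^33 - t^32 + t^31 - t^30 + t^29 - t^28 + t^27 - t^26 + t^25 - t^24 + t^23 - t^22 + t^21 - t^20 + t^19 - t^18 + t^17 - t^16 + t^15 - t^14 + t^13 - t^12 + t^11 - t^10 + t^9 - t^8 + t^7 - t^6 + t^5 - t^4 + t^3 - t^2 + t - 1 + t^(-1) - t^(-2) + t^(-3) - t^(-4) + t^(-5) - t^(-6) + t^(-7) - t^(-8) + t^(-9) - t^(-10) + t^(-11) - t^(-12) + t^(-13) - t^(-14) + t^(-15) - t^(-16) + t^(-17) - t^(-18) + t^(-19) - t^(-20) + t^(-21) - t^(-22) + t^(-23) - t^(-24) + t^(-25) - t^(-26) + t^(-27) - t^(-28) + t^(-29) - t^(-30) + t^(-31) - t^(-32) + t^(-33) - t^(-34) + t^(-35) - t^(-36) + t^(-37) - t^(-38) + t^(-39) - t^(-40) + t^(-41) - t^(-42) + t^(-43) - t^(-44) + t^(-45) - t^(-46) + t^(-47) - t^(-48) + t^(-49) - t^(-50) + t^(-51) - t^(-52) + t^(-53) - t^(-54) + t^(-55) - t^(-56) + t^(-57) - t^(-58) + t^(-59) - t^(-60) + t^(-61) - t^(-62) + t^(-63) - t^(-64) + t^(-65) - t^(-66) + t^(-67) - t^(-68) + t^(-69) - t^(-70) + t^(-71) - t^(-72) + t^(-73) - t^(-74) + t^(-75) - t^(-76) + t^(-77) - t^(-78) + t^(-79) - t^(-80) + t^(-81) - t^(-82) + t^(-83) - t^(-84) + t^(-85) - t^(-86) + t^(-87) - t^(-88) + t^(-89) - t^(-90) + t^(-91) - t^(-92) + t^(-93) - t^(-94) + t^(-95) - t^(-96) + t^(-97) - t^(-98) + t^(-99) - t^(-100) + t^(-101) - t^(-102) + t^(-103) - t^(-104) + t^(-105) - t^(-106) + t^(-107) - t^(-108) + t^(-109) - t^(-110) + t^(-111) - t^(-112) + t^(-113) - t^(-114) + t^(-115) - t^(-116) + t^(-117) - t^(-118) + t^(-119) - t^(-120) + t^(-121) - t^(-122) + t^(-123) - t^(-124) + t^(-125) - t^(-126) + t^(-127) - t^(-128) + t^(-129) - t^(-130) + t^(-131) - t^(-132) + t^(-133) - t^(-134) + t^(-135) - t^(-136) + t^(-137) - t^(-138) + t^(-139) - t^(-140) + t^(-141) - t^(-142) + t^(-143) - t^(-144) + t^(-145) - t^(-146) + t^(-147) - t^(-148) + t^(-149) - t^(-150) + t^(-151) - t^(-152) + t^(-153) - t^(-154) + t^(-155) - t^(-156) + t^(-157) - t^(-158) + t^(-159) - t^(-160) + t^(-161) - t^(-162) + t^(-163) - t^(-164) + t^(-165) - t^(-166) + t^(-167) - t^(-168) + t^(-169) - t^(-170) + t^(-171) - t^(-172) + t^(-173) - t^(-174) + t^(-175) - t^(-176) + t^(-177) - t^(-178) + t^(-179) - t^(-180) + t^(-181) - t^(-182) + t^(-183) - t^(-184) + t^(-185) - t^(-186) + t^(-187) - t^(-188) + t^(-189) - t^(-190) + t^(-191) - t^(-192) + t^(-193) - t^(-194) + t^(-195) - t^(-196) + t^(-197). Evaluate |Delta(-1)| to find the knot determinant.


Step 1: The polynomial has 395 terms with alternating signs, exponents from 197 down to -197.
Step 2: Substitute t = -1. The i-th term has coefficient (-1)^i and exponent (m-i),
  so its value is (-1)^i * (-1)^(m-i) = (-1)^m = -1 for every i.
Step 3: All 395 terms equal -1, so Delta(-1) = 395 * (-1) = -395
Step 4: |Delta(-1)| = 395

395


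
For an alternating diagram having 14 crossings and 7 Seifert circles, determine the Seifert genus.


For alternating knots, g = (c - s + 1)/2.
= (14 - 7 + 1)/2
= 8/2 = 4

4


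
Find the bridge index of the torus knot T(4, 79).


The bridge number of T(p,q) is min(p,q).
min(4, 79) = 4

4


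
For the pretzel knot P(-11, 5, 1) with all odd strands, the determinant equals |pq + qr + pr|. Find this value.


Step 1: Compute pq + qr + pr.
pq = (-11)*5 = -55
qr = 5*1 = 5
pr = (-11)*1 = -11
pq + qr + pr = -55 + 5 + (-11) = -61
Step 2: Take absolute value.
det(P(-11,5,1)) = |-61| = 61

61


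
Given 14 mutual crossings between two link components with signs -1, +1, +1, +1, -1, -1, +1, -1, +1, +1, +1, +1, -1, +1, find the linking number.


Step 1: Count positive crossings: 9
Step 2: Count negative crossings: 5
Step 3: Sum of signs = 9 - 5 = 4
Step 4: Linking number = sum/2 = 4/2 = 2

2


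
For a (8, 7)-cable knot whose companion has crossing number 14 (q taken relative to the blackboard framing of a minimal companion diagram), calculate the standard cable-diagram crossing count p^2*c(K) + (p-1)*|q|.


Step 1: Each of the c(K) crossings of the companion diagram becomes p*p = p^2 crossings among the p parallel strands, and each of the |q| twists s_1 s_2 ... s_(p-1) adds (p-1) crossings.
  Crossings = p^2 * c(K) + (p-1)*|q|
Step 2: = 8^2 * 14 + (8-1)*7
Step 3: = 64*14 + 7*7
Step 4: = 896 + 49 = 945

945


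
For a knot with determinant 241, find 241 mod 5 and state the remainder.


Step 1: A knot is p-colorable if and only if p divides its determinant.
Step 2: Compute 241 mod 5.
241 = 48 * 5 + 1
Step 3: 241 mod 5 = 1
Step 4: The knot is 5-colorable: no

1


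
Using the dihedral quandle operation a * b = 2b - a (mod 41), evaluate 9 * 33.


9 * 33 = 2*33 - 9 mod 41
= 66 - 9 mod 41
= 57 mod 41 = 16

16


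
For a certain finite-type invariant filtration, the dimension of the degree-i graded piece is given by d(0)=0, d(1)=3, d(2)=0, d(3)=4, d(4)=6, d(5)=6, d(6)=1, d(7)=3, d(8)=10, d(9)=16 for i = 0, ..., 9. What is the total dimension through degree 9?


Total dimension = d(0) + d(1) + ... + d(9)
= 0 + 3 + 0 + 4 + 6 + 6 + 1 + 3 + 10 + 16
= 49

49


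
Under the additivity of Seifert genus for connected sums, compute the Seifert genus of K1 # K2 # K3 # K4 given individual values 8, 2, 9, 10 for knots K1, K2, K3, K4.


The Seifert genus is additive under connected sum.
Seifert genus(K1 # K2 # K3 # K4) = (8) + (2) + (9) + (10)
= 29

29


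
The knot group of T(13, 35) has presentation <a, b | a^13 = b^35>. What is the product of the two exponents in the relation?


The relation is a^13 = b^35.
Product of exponents = 13 * 35
= 455

455


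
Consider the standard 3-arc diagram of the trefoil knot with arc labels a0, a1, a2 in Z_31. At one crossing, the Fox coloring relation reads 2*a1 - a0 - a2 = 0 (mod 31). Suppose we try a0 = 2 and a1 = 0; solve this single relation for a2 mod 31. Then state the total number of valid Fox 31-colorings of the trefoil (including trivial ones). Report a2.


Step 1: Apply the given crossing relation 2*a1 - a0 - a2 = 0 (mod 31).
  a2 = 2*a1 - a0 mod 31
  a2 = 2*0 - 2 mod 31
  a2 = 0 - 2 mod 31
  a2 = -2 mod 31 = 29
Step 2: The trefoil has determinant 3.
  Number of Fox p-colorings (p prime) is p^2 if p = 3, else p.
  Since 31 does not divide 3, only trivial (constant) colorings exist.
  (So the trial a0 = 2, a1 = 0 with a0 != a1 does NOT extend to a valid coloring of the whole trefoil: the other two crossing relations require 3*(a1 - a0) = 0 (mod 31), which fails.)
  Total colorings = 31
Step 3: a2 = 29, total Fox 31-colorings = 31

29


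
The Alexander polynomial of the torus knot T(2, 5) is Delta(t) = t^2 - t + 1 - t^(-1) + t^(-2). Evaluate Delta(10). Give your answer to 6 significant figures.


Substituting t = 10 into Delta(t) = t^2 - t + 1 - t^(-1) + t^(-2):
Term values: (100) + (-10) + (1) + (-0.1) + (0.01)
Sum = 90.91
Rounded to 6 significant figures: 90.91

90.91


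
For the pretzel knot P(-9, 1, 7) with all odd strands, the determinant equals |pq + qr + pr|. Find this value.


Step 1: Compute pq + qr + pr.
pq = (-9)*1 = -9
qr = 1*7 = 7
pr = (-9)*7 = -63
pq + qr + pr = -9 + 7 + (-63) = -65
Step 2: Take absolute value.
det(P(-9,1,7)) = |-65| = 65

65


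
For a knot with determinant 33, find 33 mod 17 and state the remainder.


Step 1: A knot is p-colorable if and only if p divides its determinant.
Step 2: Compute 33 mod 17.
33 = 1 * 17 + 16
Step 3: 33 mod 17 = 16
Step 4: The knot is 17-colorable: no

16


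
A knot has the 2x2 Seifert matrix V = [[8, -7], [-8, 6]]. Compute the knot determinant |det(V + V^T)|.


Step 1: Form V + V^T where V = [[8, -7], [-8, 6]]
  V^T = [[8, -8], [-7, 6]]
  V + V^T = [[16, -15], [-15, 12]]
Step 2: det(V + V^T) = 16*12 - (-15)*(-15)
  = 192 - 225 = -33
Step 3: Knot determinant = |det(V + V^T)| = |-33| = 33

33


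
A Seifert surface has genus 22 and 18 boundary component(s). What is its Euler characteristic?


chi = 2 - 2g - b
= 2 - 2*22 - 18
= 2 - 44 - 18 = -60

-60


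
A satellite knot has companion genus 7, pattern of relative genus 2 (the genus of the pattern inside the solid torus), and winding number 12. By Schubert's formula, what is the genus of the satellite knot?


Schubert: g(satellite) = g_rel(pattern) + |winding| * g(companion),
where g_rel(pattern) is the genus of the pattern relative to the solid torus.
= 2 + 12 * 7
= 2 + 84 = 86

86


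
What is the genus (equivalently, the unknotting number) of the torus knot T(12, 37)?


For a torus knot T(p,q), both the unknotting number and genus equal (p-1)(q-1)/2.
= (12-1)(37-1)/2
= 11*36/2
= 396/2 = 198

198


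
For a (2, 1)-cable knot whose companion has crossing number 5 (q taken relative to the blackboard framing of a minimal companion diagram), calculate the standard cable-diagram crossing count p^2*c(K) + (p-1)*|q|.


Step 1: Each of the c(K) crossings of the companion diagram becomes p*p = p^2 crossings among the p parallel strands, and each of the |q| twists s_1 s_2 ... s_(p-1) adds (p-1) crossings.
  Crossings = p^2 * c(K) + (p-1)*|q|
Step 2: = 2^2 * 5 + (2-1)*1
Step 3: = 4*5 + 1*1
Step 4: = 20 + 1 = 21

21


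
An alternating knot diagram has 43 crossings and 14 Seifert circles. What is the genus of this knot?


For alternating knots, g = (c - s + 1)/2.
= (43 - 14 + 1)/2
= 30/2 = 15

15


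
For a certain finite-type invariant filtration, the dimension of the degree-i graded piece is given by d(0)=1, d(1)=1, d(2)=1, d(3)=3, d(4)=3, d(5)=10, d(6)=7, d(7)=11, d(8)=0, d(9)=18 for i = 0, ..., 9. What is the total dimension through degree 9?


Total dimension = d(0) + d(1) + ... + d(9)
= 1 + 1 + 1 + 3 + 3 + 10 + 7 + 11 + 0 + 18
= 55

55


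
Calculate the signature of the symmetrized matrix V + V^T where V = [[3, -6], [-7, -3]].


Step 1: V + V^T = [[6, -13], [-13, -6]]
Step 2: trace = 0, det = -205
Step 3: Discriminant = 0^2 - 4*(-205) = 820
Step 4: Eigenvalues: 14.3178, -14.3178
Step 5: Signature = (# positive eigenvalues) - (# negative eigenvalues) = 0

0


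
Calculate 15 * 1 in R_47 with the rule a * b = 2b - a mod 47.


15 * 1 = 2*1 - 15 mod 47
= 2 - 15 mod 47
= -13 mod 47 = 34

34


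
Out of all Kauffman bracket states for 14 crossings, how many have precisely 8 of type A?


We choose which 8 of 14 crossings get A-smoothings.
C(14, 8) = 14! / (8! * 6!)
= 3003

3003


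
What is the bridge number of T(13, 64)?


The bridge number of T(p,q) is min(p,q).
min(13, 64) = 13

13


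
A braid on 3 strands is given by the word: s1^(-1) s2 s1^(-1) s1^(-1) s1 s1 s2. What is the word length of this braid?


The word length counts the number of generators (including inverses).
Listing each generator: s1^(-1), s2, s1^(-1), s1^(-1), s1, s1, s2
There are 7 generators in this braid word.

7


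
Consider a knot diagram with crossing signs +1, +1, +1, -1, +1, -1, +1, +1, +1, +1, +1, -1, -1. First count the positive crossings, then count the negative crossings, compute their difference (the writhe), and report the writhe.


Step 1: Count positive crossings (+1).
Positive crossings: 9
Step 2: Count negative crossings (-1).
Negative crossings: 4
Step 3: Writhe = (positive) - (negative)
w = 9 - 4 = 5
Step 4: |w| = 5, and w is positive

5
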